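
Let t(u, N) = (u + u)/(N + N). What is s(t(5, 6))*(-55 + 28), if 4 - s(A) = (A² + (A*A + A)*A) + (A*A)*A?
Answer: -157/4 ≈ -39.250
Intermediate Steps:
t(u, N) = u/N (t(u, N) = (2*u)/((2*N)) = (2*u)*(1/(2*N)) = u/N)
s(A) = 4 - A² - A³ - A*(A + A²) (s(A) = 4 - ((A² + (A*A + A)*A) + (A*A)*A) = 4 - ((A² + (A² + A)*A) + A²*A) = 4 - ((A² + (A + A²)*A) + A³) = 4 - ((A² + A*(A + A²)) + A³) = 4 - (A² + A³ + A*(A + A²)) = 4 + (-A² - A³ - A*(A + A²)) = 4 - A² - A³ - A*(A + A²))
s(t(5, 6))*(-55 + 28) = (4 - 2*(5/6)² - 2*(5/6)³)*(-55 + 28) = (4 - 2*(5*(⅙))² - 2*(5*(⅙))³)*(-27) = (4 - 2*(⅚)² - 2*(⅚)³)*(-27) = (4 - 2*25/36 - 2*125/216)*(-27) = (4 - 25/18 - 125/108)*(-27) = (157/108)*(-27) = -157/4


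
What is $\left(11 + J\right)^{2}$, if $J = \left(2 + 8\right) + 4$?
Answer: $625$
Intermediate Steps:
$J = 14$ ($J = 10 + 4 = 14$)
$\left(11 + J\right)^{2} = \left(11 + 14\right)^{2} = 25^{2} = 625$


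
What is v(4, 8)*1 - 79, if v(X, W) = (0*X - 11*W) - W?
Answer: -175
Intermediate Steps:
v(X, W) = -12*W (v(X, W) = (0 - 11*W) - W = -11*W - W = -12*W)
v(4, 8)*1 - 79 = -12*8*1 - 79 = -96*1 - 79 = -96 - 79 = -175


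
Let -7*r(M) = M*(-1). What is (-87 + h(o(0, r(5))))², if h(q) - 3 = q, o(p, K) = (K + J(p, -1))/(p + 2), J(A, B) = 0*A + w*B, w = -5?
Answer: 322624/49 ≈ 6584.2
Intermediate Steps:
J(A, B) = -5*B (J(A, B) = 0*A - 5*B = 0 - 5*B = -5*B)
r(M) = M/7 (r(M) = -M*(-1)/7 = -(-1)*M/7 = M/7)
o(p, K) = (5 + K)/(2 + p) (o(p, K) = (K - 5*(-1))/(p + 2) = (K + 5)/(2 + p) = (5 + K)/(2 + p))
h(q) = 3 + q
(-87 + h(o(0, r(5))))² = (-87 + (3 + (5 + (⅐)*5)/(2 + 0)))² = (-87 + (3 + (5 + 5/7)/2))² = (-87 + (3 + (½)*(40/7)))² = (-87 + (3 + 20/7))² = (-87 + 41/7)² = (-568/7)² = 322624/49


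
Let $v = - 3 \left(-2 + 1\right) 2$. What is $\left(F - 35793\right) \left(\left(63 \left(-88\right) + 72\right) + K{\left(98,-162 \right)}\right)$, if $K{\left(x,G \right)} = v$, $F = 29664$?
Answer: $33501114$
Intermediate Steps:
$v = 6$ ($v = \left(-3\right) \left(-1\right) 2 = 3 \cdot 2 = 6$)
$K{\left(x,G \right)} = 6$
$\left(F - 35793\right) \left(\left(63 \left(-88\right) + 72\right) + K{\left(98,-162 \right)}\right) = \left(29664 - 35793\right) \left(\left(63 \left(-88\right) + 72\right) + 6\right) = - 6129 \left(\left(-5544 + 72\right) + 6\right) = - 6129 \left(-5472 + 6\right) = \left(-6129\right) \left(-5466\right) = 33501114$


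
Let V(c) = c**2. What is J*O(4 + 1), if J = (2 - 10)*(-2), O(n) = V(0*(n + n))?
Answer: 0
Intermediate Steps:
O(n) = 0 (O(n) = (0*(n + n))**2 = (0*(2*n))**2 = 0**2 = 0)
J = 16 (J = -8*(-2) = 16)
J*O(4 + 1) = 16*0 = 0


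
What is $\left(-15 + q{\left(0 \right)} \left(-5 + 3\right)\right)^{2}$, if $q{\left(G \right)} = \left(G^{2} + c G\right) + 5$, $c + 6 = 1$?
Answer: $625$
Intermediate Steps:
$c = -5$ ($c = -6 + 1 = -5$)
$q{\left(G \right)} = 5 + G^{2} - 5 G$ ($q{\left(G \right)} = \left(G^{2} - 5 G\right) + 5 = 5 + G^{2} - 5 G$)
$\left(-15 + q{\left(0 \right)} \left(-5 + 3\right)\right)^{2} = \left(-15 + \left(5 + 0^{2} - 0\right) \left(-5 + 3\right)\right)^{2} = \left(-15 + \left(5 + 0 + 0\right) \left(-2\right)\right)^{2} = \left(-15 + 5 \left(-2\right)\right)^{2} = \left(-15 - 10\right)^{2} = \left(-25\right)^{2} = 625$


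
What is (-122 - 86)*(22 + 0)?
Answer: -4576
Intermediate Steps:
(-122 - 86)*(22 + 0) = -208*22 = -4576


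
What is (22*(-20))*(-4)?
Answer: 1760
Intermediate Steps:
(22*(-20))*(-4) = -440*(-4) = 1760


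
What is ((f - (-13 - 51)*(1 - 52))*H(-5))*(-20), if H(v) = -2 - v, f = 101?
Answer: 189780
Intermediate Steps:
((f - (-13 - 51)*(1 - 52))*H(-5))*(-20) = ((101 - (-13 - 51)*(1 - 52))*(-2 - 1*(-5)))*(-20) = ((101 - (-64)*(-51))*(-2 + 5))*(-20) = ((101 - 1*3264)*3)*(-20) = ((101 - 3264)*3)*(-20) = -3163*3*(-20) = -9489*(-20) = 189780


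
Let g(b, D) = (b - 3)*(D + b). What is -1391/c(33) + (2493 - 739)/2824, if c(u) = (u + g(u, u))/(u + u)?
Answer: -3874687/86132 ≈ -44.985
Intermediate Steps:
g(b, D) = (-3 + b)*(D + b)
c(u) = (-5*u + 2*u²)/(2*u) (c(u) = (u + (u² - 3*u - 3*u + u*u))/(u + u) = (u + (u² - 3*u - 3*u + u²))/((2*u)) = (u + (-6*u + 2*u²))*(1/(2*u)) = (-5*u + 2*u²)*(1/(2*u)) = (-5*u + 2*u²)/(2*u))
-1391/c(33) + (2493 - 739)/2824 = -1391/(-5/2 + 33) + (2493 - 739)/2824 = -1391/61/2 + 1754*(1/2824) = -1391*2/61 + 877/1412 = -2782/61 + 877/1412 = -3874687/86132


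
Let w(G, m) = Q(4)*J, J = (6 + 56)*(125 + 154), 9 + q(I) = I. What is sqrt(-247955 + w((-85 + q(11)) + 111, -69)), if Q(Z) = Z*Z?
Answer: sqrt(28813) ≈ 169.74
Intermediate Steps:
Q(Z) = Z**2
q(I) = -9 + I
J = 17298 (J = 62*279 = 17298)
w(G, m) = 276768 (w(G, m) = 4**2*17298 = 16*17298 = 276768)
sqrt(-247955 + w((-85 + q(11)) + 111, -69)) = sqrt(-247955 + 276768) = sqrt(28813)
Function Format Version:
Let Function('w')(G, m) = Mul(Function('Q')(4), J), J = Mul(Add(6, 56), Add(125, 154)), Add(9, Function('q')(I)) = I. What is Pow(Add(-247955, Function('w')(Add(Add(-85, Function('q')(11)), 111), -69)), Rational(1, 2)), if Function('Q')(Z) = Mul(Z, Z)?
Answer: Pow(28813, Rational(1, 2)) ≈ 169.74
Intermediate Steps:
Function('Q')(Z) = Pow(Z, 2)
Function('q')(I) = Add(-9, I)
J = 17298 (J = Mul(62, 279) = 17298)
Function('w')(G, m) = 276768 (Function('w')(G, m) = Mul(Pow(4, 2), 17298) = Mul(16, 17298) = 276768)
Pow(Add(-247955, Function('w')(Add(Add(-85, Function('q')(11)), 111), -69)), Rational(1, 2)) = Pow(Add(-247955, 276768), Rational(1, 2)) = Pow(28813, Rational(1, 2))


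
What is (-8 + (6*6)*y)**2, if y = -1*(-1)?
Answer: 784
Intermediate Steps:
y = 1
(-8 + (6*6)*y)**2 = (-8 + (6*6)*1)**2 = (-8 + 36*1)**2 = (-8 + 36)**2 = 28**2 = 784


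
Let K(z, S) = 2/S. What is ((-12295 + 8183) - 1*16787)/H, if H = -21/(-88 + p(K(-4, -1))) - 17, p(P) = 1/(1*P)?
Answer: 1233041/989 ≈ 1246.8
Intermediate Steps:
p(P) = 1/P
H = -989/59 (H = -21/(-88 + 1/(2/(-1))) - 17 = -21/(-88 + 1/(2*(-1))) - 17 = -21/(-88 + 1/(-2)) - 17 = -21/(-88 - 1/2) - 17 = -21/(-177/2) - 17 = -2/177*(-21) - 17 = 14/59 - 17 = -989/59 ≈ -16.763)
((-12295 + 8183) - 1*16787)/H = ((-12295 + 8183) - 1*16787)/(-989/59) = (-4112 - 16787)*(-59/989) = -20899*(-59/989) = 1233041/989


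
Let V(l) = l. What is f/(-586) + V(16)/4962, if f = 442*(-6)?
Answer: 3292150/726933 ≈ 4.5288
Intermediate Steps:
f = -2652
f/(-586) + V(16)/4962 = -2652/(-586) + 16/4962 = -2652*(-1/586) + 16*(1/4962) = 1326/293 + 8/2481 = 3292150/726933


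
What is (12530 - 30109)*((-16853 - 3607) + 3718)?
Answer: 294307618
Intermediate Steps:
(12530 - 30109)*((-16853 - 3607) + 3718) = -17579*(-20460 + 3718) = -17579*(-16742) = 294307618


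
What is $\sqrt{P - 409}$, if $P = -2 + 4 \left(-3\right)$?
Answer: $3 i \sqrt{47} \approx 20.567 i$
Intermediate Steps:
$P = -14$ ($P = -2 - 12 = -14$)
$\sqrt{P - 409} = \sqrt{-14 - 409} = \sqrt{-423} = 3 i \sqrt{47}$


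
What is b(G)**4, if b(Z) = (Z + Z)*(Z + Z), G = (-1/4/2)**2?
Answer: 1/1099511627776 ≈ 9.0949e-13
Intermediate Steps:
G = 1/64 (G = (-1*1/4*(1/2))**2 = (-1/4*1/2)**2 = (-1/8)**2 = 1/64 ≈ 0.015625)
b(Z) = 4*Z**2 (b(Z) = (2*Z)*(2*Z) = 4*Z**2)
b(G)**4 = (4*(1/64)**2)**4 = (4*(1/4096))**4 = (1/1024)**4 = 1/1099511627776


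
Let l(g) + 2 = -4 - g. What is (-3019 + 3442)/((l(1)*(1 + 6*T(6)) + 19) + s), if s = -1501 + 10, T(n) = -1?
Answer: -141/479 ≈ -0.29436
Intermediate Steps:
l(g) = -6 - g (l(g) = -2 + (-4 - g) = -6 - g)
s = -1491
(-3019 + 3442)/((l(1)*(1 + 6*T(6)) + 19) + s) = (-3019 + 3442)/(((-6 - 1*1)*(1 + 6*(-1)) + 19) - 1491) = 423/(((-6 - 1)*(1 - 6) + 19) - 1491) = 423/((-7*(-5) + 19) - 1491) = 423/((35 + 19) - 1491) = 423/(54 - 1491) = 423/(-1437) = 423*(-1/1437) = -141/479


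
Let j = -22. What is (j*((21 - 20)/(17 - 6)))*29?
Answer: -58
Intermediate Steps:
(j*((21 - 20)/(17 - 6)))*29 = -22*(21 - 20)/(17 - 6)*29 = -22/11*29 = -22*1/11*29 = -2*29 = -58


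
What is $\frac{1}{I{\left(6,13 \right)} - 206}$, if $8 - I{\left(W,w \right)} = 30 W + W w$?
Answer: $- \frac{1}{456} \approx -0.002193$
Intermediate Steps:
$I{\left(W,w \right)} = 8 - 30 W - W w$ ($I{\left(W,w \right)} = 8 - \left(30 W + W w\right) = 8 - 30 W - W w$)
$\frac{1}{I{\left(6,13 \right)} - 206} = \frac{1}{\left(8 - 180 - 6 \cdot 13\right) - 206} = \frac{1}{\left(8 - 180 - 78\right) - 206} = \frac{1}{-250 - 206} = \frac{1}{-456} = - \frac{1}{456}$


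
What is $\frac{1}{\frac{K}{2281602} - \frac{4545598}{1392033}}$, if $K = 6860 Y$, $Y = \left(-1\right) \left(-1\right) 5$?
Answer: $- \frac{176448070937}{573527708672} \approx -0.30765$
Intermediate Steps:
$Y = 5$ ($Y = 1 \cdot 5 = 5$)
$K = 34300$ ($K = 6860 \cdot 5 = 34300$)
$\frac{1}{\frac{K}{2281602} - \frac{4545598}{1392033}} = \frac{1}{\frac{34300}{2281602} - \frac{4545598}{1392033}} = \frac{1}{34300 \cdot \frac{1}{2281602} - \frac{4545598}{1392033}} = \frac{1}{\frac{17150}{1140801} - \frac{4545598}{1392033}} = \frac{1}{- \frac{573527708672}{176448070937}} = - \frac{176448070937}{573527708672}$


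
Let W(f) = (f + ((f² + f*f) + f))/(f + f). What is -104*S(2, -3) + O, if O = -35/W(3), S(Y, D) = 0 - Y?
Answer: 797/4 ≈ 199.25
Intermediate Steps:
W(f) = (2*f + 2*f²)/(2*f) (W(f) = (f + ((f² + f²) + f))/((2*f)) = (f + (2*f² + f))*(1/(2*f)) = (f + (f + 2*f²))*(1/(2*f)) = (2*f + 2*f²)*(1/(2*f)) = (2*f + 2*f²)/(2*f))
S(Y, D) = -Y
O = -35/4 (O = -35/(1 + 3) = -35/4 ≈ -8.7500)
-104*S(2, -3) + O = -(-104)*2 - 35/4 = -104*(-2) - 35/4 = 208 - 35/4 = 797/4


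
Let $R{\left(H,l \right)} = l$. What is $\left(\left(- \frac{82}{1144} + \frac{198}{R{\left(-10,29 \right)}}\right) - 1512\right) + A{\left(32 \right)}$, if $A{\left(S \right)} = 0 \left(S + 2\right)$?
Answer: $- \frac{24968989}{16588} \approx -1505.2$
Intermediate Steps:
$A{\left(S \right)} = 0$ ($A{\left(S \right)} = 0 \left(2 + S\right) = 0$)
$\left(\left(- \frac{82}{1144} + \frac{198}{R{\left(-10,29 \right)}}\right) - 1512\right) + A{\left(32 \right)} = \left(\left(- \frac{82}{1144} + \frac{198}{29}\right) - 1512\right) + 0 = \left(\left(\left(-82\right) \frac{1}{1144} + 198 \cdot \frac{1}{29}\right) - 1512\right) + 0 = \left(\left(- \frac{41}{572} + \frac{198}{29}\right) - 1512\right) + 0 = \left(\frac{112067}{16588} - 1512\right) + 0 = - \frac{24968989}{16588} + 0 = - \frac{24968989}{16588}$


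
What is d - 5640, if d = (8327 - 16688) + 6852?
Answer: -7149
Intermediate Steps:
d = -1509 (d = -8361 + 6852 = -1509)
d - 5640 = -1509 - 5640 = -7149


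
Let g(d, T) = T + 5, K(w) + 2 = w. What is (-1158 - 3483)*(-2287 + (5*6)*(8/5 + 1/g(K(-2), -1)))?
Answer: 20712783/2 ≈ 1.0356e+7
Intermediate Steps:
K(w) = -2 + w
g(d, T) = 5 + T
(-1158 - 3483)*(-2287 + (5*6)*(8/5 + 1/g(K(-2), -1))) = (-1158 - 3483)*(-2287 + (5*6)*(8/5 + 1/(5 - 1))) = -4641*(-2287 + 30*(8*(⅕) + 1/4)) = -4641*(-2287 + 30*(8/5 + 1*(¼))) = -4641*(-2287 + 30*(8/5 + ¼)) = -4641*(-2287 + 30*(37/20)) = -4641*(-2287 + 111/2) = -4641*(-4463/2) = 20712783/2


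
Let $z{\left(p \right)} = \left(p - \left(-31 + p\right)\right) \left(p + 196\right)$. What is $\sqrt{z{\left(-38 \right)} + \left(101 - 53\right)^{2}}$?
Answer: $\sqrt{7202} \approx 84.865$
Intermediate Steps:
$z{\left(p \right)} = 6076 + 31 p$ ($z{\left(p \right)} = 31 \left(196 + p\right) = 6076 + 31 p$)
$\sqrt{z{\left(-38 \right)} + \left(101 - 53\right)^{2}} = \sqrt{\left(6076 + 31 \left(-38\right)\right) + \left(101 - 53\right)^{2}} = \sqrt{\left(6076 - 1178\right) + 48^{2}} = \sqrt{4898 + 2304} = \sqrt{7202}$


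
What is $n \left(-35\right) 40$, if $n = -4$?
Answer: $5600$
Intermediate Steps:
$n \left(-35\right) 40 = \left(-4\right) \left(-35\right) 40 = 140 \cdot 40 = 5600$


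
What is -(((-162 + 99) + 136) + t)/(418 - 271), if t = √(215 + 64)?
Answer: -73/147 - √31/49 ≈ -0.61023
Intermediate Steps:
t = 3*√31 (t = √279 = 3*√31 ≈ 16.703)
-(((-162 + 99) + 136) + t)/(418 - 271) = -(((-162 + 99) + 136) + 3*√31)/(418 - 271) = -((-63 + 136) + 3*√31)/147 = -(73 + 3*√31)/147 = -(73/147 + √31/49) = -73/147 - √31/49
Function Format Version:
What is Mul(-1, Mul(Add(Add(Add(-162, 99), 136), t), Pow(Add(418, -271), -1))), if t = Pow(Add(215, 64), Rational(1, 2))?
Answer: Add(Rational(-73, 147), Mul(Rational(-1, 49), Pow(31, Rational(1, 2)))) ≈ -0.61023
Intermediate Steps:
t = Mul(3, Pow(31, Rational(1, 2))) (t = Pow(279, Rational(1, 2)) = Mul(3, Pow(31, Rational(1, 2))) ≈ 16.703)
Mul(-1, Mul(Add(Add(Add(-162, 99), 136), t), Pow(Add(418, -271), -1))) = Mul(-1, Mul(Add(Add(Add(-162, 99), 136), Mul(3, Pow(31, Rational(1, 2)))), Pow(Add(418, -271), -1))) = Mul(-1, Mul(Add(Add(-63, 136), Mul(3, Pow(31, Rational(1, 2)))), Pow(147, -1))) = Mul(-1, Mul(Add(73, Mul(3, Pow(31, Rational(1, 2)))), Rational(1, 147))) = Mul(-1, Add(Rational(73, 147), Mul(Rational(1, 49), Pow(31, Rational(1, 2))))) = Add(Rational(-73, 147), Mul(Rational(-1, 49), Pow(31, Rational(1, 2))))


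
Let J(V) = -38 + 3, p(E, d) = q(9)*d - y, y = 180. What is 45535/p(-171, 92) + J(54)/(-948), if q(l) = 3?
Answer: 3597545/7584 ≈ 474.36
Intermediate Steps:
p(E, d) = -180 + 3*d (p(E, d) = 3*d - 1*180 = 3*d - 180 = -180 + 3*d)
J(V) = -35
45535/p(-171, 92) + J(54)/(-948) = 45535/(-180 + 3*92) - 35/(-948) = 45535/(-180 + 276) - 35*(-1/948) = 45535/96 + 35/948 = 3597545/7584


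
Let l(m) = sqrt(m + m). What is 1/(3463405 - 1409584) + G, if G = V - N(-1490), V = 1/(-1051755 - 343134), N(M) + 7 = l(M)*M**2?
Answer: 6684655195717/954950773623 - 4440200*I*sqrt(745) ≈ 7.0 - 1.2119e+8*I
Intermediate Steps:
l(m) = sqrt(2)*sqrt(m) (l(m) = sqrt(2*m) = sqrt(2)*sqrt(m))
N(M) = -7 + sqrt(2)*M**(5/2) (N(M) = -7 + (sqrt(2)*sqrt(M))*M**2 = -7 + sqrt(2)*M**(5/2))
V = -1/1394889 (V = 1/(-1394889) = -1/1394889 ≈ -7.1690e-7)
G = 9764222/1394889 - 4440200*I*sqrt(745) (G = -1/1394889 - (-7 + sqrt(2)*(-1490)**(5/2)) = -1/1394889 - (-7 + sqrt(2)*(2220100*I*sqrt(1490))) = -1/1394889 - (-7 + 4440200*I*sqrt(745)) = -1/1394889 + (7 - 4440200*I*sqrt(745)) = 9764222/1394889 - 4440200*I*sqrt(745) ≈ 7.0 - 1.2119e+8*I)
1/(3463405 - 1409584) + G = 1/(3463405 - 1409584) + (9764222/1394889 - 4440200*I*sqrt(745)) = 1/2053821 + (9764222/1394889 - 4440200*I*sqrt(745)) = 6684655195717/954950773623 - 4440200*I*sqrt(745)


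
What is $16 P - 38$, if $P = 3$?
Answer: $10$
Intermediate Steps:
$16 P - 38 = 16 \cdot 3 - 38 = 48 - 38 = 10$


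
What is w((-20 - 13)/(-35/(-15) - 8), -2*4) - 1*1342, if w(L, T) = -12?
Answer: -1354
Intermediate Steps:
w((-20 - 13)/(-35/(-15) - 8), -2*4) - 1*1342 = -12 - 1*1342 = -12 - 1342 = -1354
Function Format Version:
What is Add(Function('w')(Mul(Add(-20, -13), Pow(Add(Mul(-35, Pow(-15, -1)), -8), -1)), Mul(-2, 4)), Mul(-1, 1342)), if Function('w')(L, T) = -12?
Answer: -1354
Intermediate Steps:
Add(Function('w')(Mul(Add(-20, -13), Pow(Add(Mul(-35, Pow(-15, -1)), -8), -1)), Mul(-2, 4)), Mul(-1, 1342)) = Add(-12, Mul(-1, 1342)) = Add(-12, -1342) = -1354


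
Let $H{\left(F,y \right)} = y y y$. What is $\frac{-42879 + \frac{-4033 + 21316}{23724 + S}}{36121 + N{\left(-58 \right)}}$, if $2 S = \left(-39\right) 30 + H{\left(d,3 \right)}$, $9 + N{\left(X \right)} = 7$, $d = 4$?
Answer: $- \frac{94546549}{79642395} \approx -1.1871$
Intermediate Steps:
$N{\left(X \right)} = -2$ ($N{\left(X \right)} = -9 + 7 = -2$)
$H{\left(F,y \right)} = y^{3}$ ($H{\left(F,y \right)} = y^{2} y = y^{3}$)
$S = - \frac{1143}{2}$ ($S = \frac{\left(-39\right) 30 + 3^{3}}{2} = \frac{-1170 + 27}{2} = \frac{1}{2} \left(-1143\right) = - \frac{1143}{2} \approx -571.5$)
$\frac{-42879 + \frac{-4033 + 21316}{23724 + S}}{36121 + N{\left(-58 \right)}} = \frac{-42879 + \frac{-4033 + 21316}{23724 - \frac{1143}{2}}}{36121 - 2} = \frac{-42879 + \frac{17283}{\frac{46305}{2}}}{36119} = \left(-42879 + 17283 \cdot \frac{2}{46305}\right) \frac{1}{36119} = \left(-42879 + \frac{1646}{2205}\right) \frac{1}{36119} = \left(- \frac{94546549}{2205}\right) \frac{1}{36119} = - \frac{94546549}{79642395}$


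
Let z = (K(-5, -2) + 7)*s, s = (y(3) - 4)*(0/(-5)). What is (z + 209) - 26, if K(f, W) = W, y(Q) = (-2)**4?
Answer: 183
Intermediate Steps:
y(Q) = 16
s = 0 (s = (16 - 4)*(0/(-5)) = 12*(0*(-1/5)) = 12*0 = 0)
z = 0 (z = (-2 + 7)*0 = 5*0 = 0)
(z + 209) - 26 = (0 + 209) - 26 = 209 - 26 = 183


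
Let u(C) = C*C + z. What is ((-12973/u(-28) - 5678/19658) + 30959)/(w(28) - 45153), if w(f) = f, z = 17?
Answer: -48722263831/71054086725 ≈ -0.68571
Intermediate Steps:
u(C) = 17 + C² (u(C) = C*C + 17 = C² + 17 = 17 + C²)
((-12973/u(-28) - 5678/19658) + 30959)/(w(28) - 45153) = ((-12973/(17 + (-28)²) - 5678/19658) + 30959)/(28 - 45153) = ((-12973/(17 + 784) - 5678*1/19658) + 30959)/(-45125) = ((-12973/801 - 2839/9829) + 30959)*(-1/45125) = (-129785656/7873029 + 30959)*(-1/45125) = (243611319155/7873029)*(-1/45125) = -48722263831/71054086725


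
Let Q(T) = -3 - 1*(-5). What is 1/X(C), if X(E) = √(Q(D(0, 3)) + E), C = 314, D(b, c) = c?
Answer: √79/158 ≈ 0.056254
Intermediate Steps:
Q(T) = 2 (Q(T) = -3 + 5 = 2)
X(E) = √(2 + E)
1/X(C) = 1/(√(2 + 314)) = 1/(√316) = 1/(2*√79) = √79/158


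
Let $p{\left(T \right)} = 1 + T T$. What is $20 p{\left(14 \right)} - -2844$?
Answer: $6784$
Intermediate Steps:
$p{\left(T \right)} = 1 + T^{2}$
$20 p{\left(14 \right)} - -2844 = 20 \left(1 + 14^{2}\right) - -2844 = 20 \left(1 + 196\right) + 2844 = 20 \cdot 197 + 2844 = 3940 + 2844 = 6784$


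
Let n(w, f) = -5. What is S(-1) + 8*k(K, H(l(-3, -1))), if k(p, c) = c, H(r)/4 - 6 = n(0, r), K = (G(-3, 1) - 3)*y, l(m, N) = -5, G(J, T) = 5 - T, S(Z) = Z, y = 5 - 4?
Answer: 31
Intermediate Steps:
y = 1
K = 1 (K = ((5 - 1*1) - 3)*1 = ((5 - 1) - 3)*1 = (4 - 3)*1 = 1*1 = 1)
H(r) = 4 (H(r) = 24 + 4*(-5) = 24 - 20 = 4)
S(-1) + 8*k(K, H(l(-3, -1))) = -1 + 8*4 = -1 + 32 = 31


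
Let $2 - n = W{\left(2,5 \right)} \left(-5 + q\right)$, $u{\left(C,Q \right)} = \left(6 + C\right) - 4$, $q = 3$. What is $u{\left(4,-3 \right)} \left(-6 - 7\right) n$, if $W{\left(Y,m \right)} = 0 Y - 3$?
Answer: $312$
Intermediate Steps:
$W{\left(Y,m \right)} = -3$ ($W{\left(Y,m \right)} = 0 - 3 = -3$)
$u{\left(C,Q \right)} = 2 + C$
$n = -4$ ($n = 2 - - 3 \left(-5 + 3\right) = 2 - \left(-3\right) \left(-2\right) = 2 - 6 = -4$)
$u{\left(4,-3 \right)} \left(-6 - 7\right) n = \left(2 + 4\right) \left(-6 - 7\right) \left(-4\right) = 6 \left(-13\right) \left(-4\right) = \left(-78\right) \left(-4\right) = 312$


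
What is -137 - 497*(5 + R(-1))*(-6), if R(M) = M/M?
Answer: 17755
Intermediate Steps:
R(M) = 1
-137 - 497*(5 + R(-1))*(-6) = -137 - 497*(5 + 1)*(-6) = -137 - 2982*(-6) = -137 - 497*(-36) = -137 + 17892 = 17755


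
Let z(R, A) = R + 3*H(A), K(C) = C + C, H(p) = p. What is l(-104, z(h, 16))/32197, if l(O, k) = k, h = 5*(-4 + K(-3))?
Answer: -2/32197 ≈ -6.2118e-5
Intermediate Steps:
K(C) = 2*C
h = -50 (h = 5*(-4 + 2*(-3)) = 5*(-4 - 6) = 5*(-10) = -50)
z(R, A) = R + 3*A
l(-104, z(h, 16))/32197 = (-50 + 3*16)/32197 = (-50 + 48)*(1/32197) = -2*1/32197 = -2/32197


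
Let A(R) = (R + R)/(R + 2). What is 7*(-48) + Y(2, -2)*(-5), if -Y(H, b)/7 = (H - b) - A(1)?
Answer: -658/3 ≈ -219.33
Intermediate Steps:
A(R) = 2*R/(2 + R) (A(R) = (2*R)/(2 + R) = 2*R/(2 + R))
Y(H, b) = 14/3 - 7*H + 7*b (Y(H, b) = -7*((H - b) - 2/(2 + 1)) = -7*((H - b) - 2/3) = -7*((H - b) - 1*⅔) = -7*((H - b) - ⅔) = -7*(-⅔ + H - b) = 14/3 - 7*H + 7*b)
7*(-48) + Y(2, -2)*(-5) = 7*(-48) + (14/3 - 7*2 + 7*(-2))*(-5) = -336 + (14/3 - 14 - 14)*(-5) = -336 - 70/3*(-5) = -336 + 350/3 = -658/3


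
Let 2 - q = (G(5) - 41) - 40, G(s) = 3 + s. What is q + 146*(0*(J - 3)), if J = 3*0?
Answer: 75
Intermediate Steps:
J = 0
q = 75 (q = 2 - (((3 + 5) - 41) - 40) = 2 - ((8 - 41) - 40) = 2 - (-33 - 40) = 2 - 1*(-73) = 2 + 73 = 75)
q + 146*(0*(J - 3)) = 75 + 146*(0*(0 - 3)) = 75 + 146*(0*(-3)) = 75 + 146*0 = 75 + 0 = 75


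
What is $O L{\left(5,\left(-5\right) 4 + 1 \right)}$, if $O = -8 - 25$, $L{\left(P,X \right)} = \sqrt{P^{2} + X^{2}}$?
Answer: $- 33 \sqrt{386} \approx -648.35$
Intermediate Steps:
$O = -33$ ($O = -8 - 25 = -33$)
$O L{\left(5,\left(-5\right) 4 + 1 \right)} = - 33 \sqrt{5^{2} + \left(\left(-5\right) 4 + 1\right)^{2}} = - 33 \sqrt{25 + \left(-20 + 1\right)^{2}} = - 33 \sqrt{25 + \left(-19\right)^{2}} = - 33 \sqrt{25 + 361} = - 33 \sqrt{386}$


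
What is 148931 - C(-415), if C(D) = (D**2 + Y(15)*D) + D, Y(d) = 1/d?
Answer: -68554/3 ≈ -22851.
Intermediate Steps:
C(D) = D**2 + 16*D/15 (C(D) = (D**2 + D/15) + D = D**2 + 16*D/15)
148931 - C(-415) = 148931 - (-415)*(16 + 15*(-415))/15 = 148931 - (-415)*(16 - 6225)/15 = 148931 - (-415)*(-6209)/15 = 148931 - 1*515347/3 = 148931 - 515347/3 = -68554/3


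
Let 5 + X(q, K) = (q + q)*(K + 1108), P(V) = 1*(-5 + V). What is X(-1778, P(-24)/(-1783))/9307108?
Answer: -7025217623/16594573564 ≈ -0.42334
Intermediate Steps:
P(V) = -5 + V
X(q, K) = -5 + 2*q*(1108 + K) (X(q, K) = -5 + (q + q)*(K + 1108) = -5 + (2*q)*(1108 + K) = -5 + 2*q*(1108 + K))
X(-1778, P(-24)/(-1783))/9307108 = (-5 + 2216*(-1778) + 2*((-5 - 24)/(-1783))*(-1778))/9307108 = (-5 - 3940048 + 2*(-29*(-1/1783))*(-1778))*(1/9307108) = (-5 - 3940048 + 2*(29/1783)*(-1778))*(1/9307108) = (-5 - 3940048 - 103124/1783)*(1/9307108) = -7025217623/1783*1/9307108 = -7025217623/16594573564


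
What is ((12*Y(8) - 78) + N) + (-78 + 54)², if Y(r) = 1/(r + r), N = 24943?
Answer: 101767/4 ≈ 25442.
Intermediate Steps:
Y(r) = 1/(2*r)
((12*Y(8) - 78) + N) + (-78 + 54)² = ((12*((½)/8) - 78) + 24943) + (-78 + 54)² = ((12*((½)*(⅛)) - 78) + 24943) + (-24)² = ((12*(1/16) - 78) + 24943) + 576 = ((¾ - 78) + 24943) + 576 = (-309/4 + 24943) + 576 = 99463/4 + 576 = 101767/4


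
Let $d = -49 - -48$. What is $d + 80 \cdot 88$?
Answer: $7039$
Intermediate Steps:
$d = -1$ ($d = -49 + 48 = -1$)
$d + 80 \cdot 88 = -1 + 80 \cdot 88 = -1 + 7040 = 7039$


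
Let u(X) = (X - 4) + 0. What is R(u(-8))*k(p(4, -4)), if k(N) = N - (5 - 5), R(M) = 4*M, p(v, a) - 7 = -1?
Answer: -288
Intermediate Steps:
p(v, a) = 6 (p(v, a) = 7 - 1 = 6)
u(X) = -4 + X (u(X) = (-4 + X) + 0 = -4 + X)
k(N) = N (k(N) = N - 1*0 = N + 0 = N)
R(u(-8))*k(p(4, -4)) = (4*(-4 - 8))*6 = (4*(-12))*6 = -48*6 = -288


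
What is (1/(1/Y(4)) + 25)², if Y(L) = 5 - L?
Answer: 676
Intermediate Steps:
(1/(1/Y(4)) + 25)² = (1/(1/(5 - 1*4)) + 25)² = (1/(1/(5 - 4)) + 25)² = (1/(1/1) + 25)² = (1/1 + 25)² = (1 + 25)² = 26² = 676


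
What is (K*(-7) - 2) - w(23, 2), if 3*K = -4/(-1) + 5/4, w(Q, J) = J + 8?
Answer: -97/4 ≈ -24.250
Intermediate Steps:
w(Q, J) = 8 + J
K = 7/4 (K = (-4/(-1) + 5/4)/3 = (-4*(-1) + 5*(¼))/3 = (4 + 5/4)/3 = (⅓)*(21/4) = 7/4 ≈ 1.7500)
(K*(-7) - 2) - w(23, 2) = ((7/4)*(-7) - 2) - (8 + 2) = (-49/4 - 2) - 1*10 = -57/4 - 10 = -97/4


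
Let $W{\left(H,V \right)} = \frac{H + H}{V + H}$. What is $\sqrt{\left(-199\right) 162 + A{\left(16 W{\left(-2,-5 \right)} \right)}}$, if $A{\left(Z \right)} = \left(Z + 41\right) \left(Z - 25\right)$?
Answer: $\frac{9 i \sqrt{19983}}{7} \approx 181.75 i$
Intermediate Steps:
$W{\left(H,V \right)} = \frac{2 H}{H + V}$
$A{\left(Z \right)} = \left(-25 + Z\right) \left(41 + Z\right)$ ($A{\left(Z \right)} = \left(41 + Z\right) \left(-25 + Z\right) = \left(-25 + Z\right) \left(41 + Z\right)$)
$\sqrt{\left(-199\right) 162 + A{\left(16 W{\left(-2,-5 \right)} \right)}} = \sqrt{\left(-199\right) 162 + \left(-1025 + \left(16 \cdot 2 \left(-2\right) \frac{1}{-2 - 5}\right)^{2} + 16 \cdot 16 \cdot 2 \left(-2\right) \frac{1}{-2 - 5}\right)} = \sqrt{-32238 + \left(-1025 + \left(16 \cdot 2 \left(-2\right) \frac{1}{-7}\right)^{2} + 16 \cdot 16 \cdot 2 \left(-2\right) \frac{1}{-7}\right)} = \sqrt{-32238 + \left(-1025 + \left(16 \cdot 2 \left(-2\right) \left(- \frac{1}{7}\right)\right)^{2} + 16 \cdot 16 \cdot 2 \left(-2\right) \left(- \frac{1}{7}\right)\right)} = \sqrt{-32238 + \left(-1025 + \left(16 \cdot \frac{4}{7}\right)^{2} + 16 \cdot 16 \cdot \frac{4}{7}\right)} = \sqrt{-32238 + \left(-1025 + \left(\frac{64}{7}\right)^{2} + 16 \cdot \frac{64}{7}\right)} = \sqrt{-32238 + \left(-1025 + \frac{4096}{49} + \frac{1024}{7}\right)} = \sqrt{-32238 - \frac{38961}{49}} = \sqrt{- \frac{1618623}{49}} = \frac{9 i \sqrt{19983}}{7}$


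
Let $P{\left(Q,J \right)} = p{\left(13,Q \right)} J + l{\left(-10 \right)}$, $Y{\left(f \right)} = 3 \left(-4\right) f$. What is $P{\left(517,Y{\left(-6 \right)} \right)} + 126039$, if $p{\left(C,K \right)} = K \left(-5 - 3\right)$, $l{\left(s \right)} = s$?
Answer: $-171763$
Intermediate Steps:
$Y{\left(f \right)} = - 12 f$
$p{\left(C,K \right)} = - 8 K$ ($p{\left(C,K \right)} = K \left(-8\right) = - 8 K$)
$P{\left(Q,J \right)} = -10 - 8 J Q$ ($P{\left(Q,J \right)} = - 8 Q J - 10 = - 8 J Q - 10 = -10 - 8 J Q$)
$P{\left(517,Y{\left(-6 \right)} \right)} + 126039 = \left(-10 - 8 \left(\left(-12\right) \left(-6\right)\right) 517\right) + 126039 = \left(-10 - 576 \cdot 517\right) + 126039 = \left(-10 - 297792\right) + 126039 = -297802 + 126039 = -171763$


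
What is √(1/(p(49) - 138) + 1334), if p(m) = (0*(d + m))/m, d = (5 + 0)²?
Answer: √25404558/138 ≈ 36.524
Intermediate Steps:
d = 25 (d = 5² = 25)
p(m) = 0 (p(m) = (0*(25 + m))/m = 0/m = 0)
√(1/(p(49) - 138) + 1334) = √(1/(0 - 138) + 1334) = √(1/(-138) + 1334) = √(-1/138 + 1334) = √(184091/138) = √25404558/138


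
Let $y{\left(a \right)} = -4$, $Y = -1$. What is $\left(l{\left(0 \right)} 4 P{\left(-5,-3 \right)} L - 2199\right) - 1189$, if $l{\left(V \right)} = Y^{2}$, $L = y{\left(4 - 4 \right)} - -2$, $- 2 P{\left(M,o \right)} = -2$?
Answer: $-3396$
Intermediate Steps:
$P{\left(M,o \right)} = 1$ ($P{\left(M,o \right)} = \left(- \frac{1}{2}\right) \left(-2\right) = 1$)
$L = -2$ ($L = -4 - -2 = -4 + 2 = -2$)
$l{\left(V \right)} = 1$ ($l{\left(V \right)} = \left(-1\right)^{2} = 1$)
$\left(l{\left(0 \right)} 4 P{\left(-5,-3 \right)} L - 2199\right) - 1189 = \left(1 \cdot 4 \cdot 1 \left(-2\right) - 2199\right) - 1189 = \left(1 \cdot 4 \left(-2\right) - 2199\right) - 1189 = \left(1 \left(-8\right) - 2199\right) - 1189 = \left(-8 - 2199\right) - 1189 = -2207 - 1189 = -3396$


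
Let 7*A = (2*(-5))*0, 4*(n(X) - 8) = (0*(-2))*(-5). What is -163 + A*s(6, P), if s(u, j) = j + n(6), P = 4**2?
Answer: -163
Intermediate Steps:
n(X) = 8 (n(X) = 8 + ((0*(-2))*(-5))/4 = 8 + (0*(-5))/4 = 8 + (1/4)*0 = 8 + 0 = 8)
P = 16
s(u, j) = 8 + j (s(u, j) = j + 8 = 8 + j)
A = 0 (A = ((2*(-5))*0)/7 = (-10*0)/7 = (1/7)*0 = 0)
-163 + A*s(6, P) = -163 + 0*(8 + 16) = -163 + 0*24 = -163 + 0 = -163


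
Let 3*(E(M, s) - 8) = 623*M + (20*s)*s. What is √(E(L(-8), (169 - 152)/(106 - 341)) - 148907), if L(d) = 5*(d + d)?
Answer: I*√82263750135/705 ≈ 406.83*I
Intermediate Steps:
L(d) = 10*d (L(d) = 5*(2*d) = 10*d)
E(M, s) = 8 + 20*s²/3 + 623*M/3 (E(M, s) = 8 + (623*M + (20*s)*s)/3 = 8 + (623*M + 20*s²)/3 = 8 + (20*s² + 623*M)/3 = 8 + (20*s²/3 + 623*M/3) = 8 + 20*s²/3 + 623*M/3)
√(E(L(-8), (169 - 152)/(106 - 341)) - 148907) = √((8 + 20*((169 - 152)/(106 - 341))²/3 + 623*(10*(-8))/3) - 148907) = √((8 + 20*(17/(-235))²/3 + (623/3)*(-80)) - 148907) = √((8 + 20*(17*(-1/235))²/3 - 49840/3) - 148907) = √((8 + 20*(-17/235)²/3 - 49840/3) - 148907) = √((8 + (20/3)*(289/55225) - 49840/3) - 148907) = √((8 + 1156/33135 - 49840/3) - 148907) = √(-550216564/33135 - 148907) = √(-5484250009/33135) = I*√82263750135/705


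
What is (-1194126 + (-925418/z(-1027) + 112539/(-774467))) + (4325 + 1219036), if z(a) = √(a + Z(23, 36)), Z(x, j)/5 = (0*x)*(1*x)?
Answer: 22641430206/774467 + 71186*I*√1027/79 ≈ 29235.0 + 28877.0*I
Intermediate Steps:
Z(x, j) = 0 (Z(x, j) = 5*((0*x)*(1*x)) = 5*(0*x) = 5*0 = 0)
z(a) = √a (z(a) = √(a + 0) = √a)
(-1194126 + (-925418/z(-1027) + 112539/(-774467))) + (4325 + 1219036) = (-1194126 + (-925418*(-I*√1027/1027) + 112539/(-774467))) + (4325 + 1219036) = (-1194126 + (-925418*(-I*√1027/1027) + 112539*(-1/774467))) + 1223361 = (-1194126 + (-(-71186)*I*√1027/79 - 112539/774467)) + 1223361 = (-1194126 + (71186*I*√1027/79 - 112539/774467)) + 1223361 = (-1194126 + (-112539/774467 + 71186*I*√1027/79)) + 1223361 = (-924811293381/774467 + 71186*I*√1027/79) + 1223361 = 22641430206/774467 + 71186*I*√1027/79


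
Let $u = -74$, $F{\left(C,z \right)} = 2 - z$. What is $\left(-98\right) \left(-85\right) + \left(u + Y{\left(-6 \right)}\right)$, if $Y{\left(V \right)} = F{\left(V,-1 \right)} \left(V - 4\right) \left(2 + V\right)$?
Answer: $8376$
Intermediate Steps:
$Y{\left(V \right)} = 3 \left(-4 + V\right) \left(2 + V\right)$ ($Y{\left(V \right)} = \left(2 - -1\right) \left(V - 4\right) \left(2 + V\right) = \left(2 + 1\right) \left(-4 + V\right) \left(2 + V\right) = 3 \left(-4 + V\right) \left(2 + V\right)$)
$\left(-98\right) \left(-85\right) + \left(u + Y{\left(-6 \right)}\right) = \left(-98\right) \left(-85\right) - -46 = 8330 + \left(-74 + \left(-24 + 36 + 3 \cdot 36\right)\right) = 8330 + \left(-74 + \left(-24 + 36 + 108\right)\right) = 8330 + \left(-74 + 120\right) = 8330 + 46 = 8376$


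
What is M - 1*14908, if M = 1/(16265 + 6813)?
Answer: -344046823/23078 ≈ -14908.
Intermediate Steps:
M = 1/23078 ≈ 4.3331e-5
M - 1*14908 = 1/23078 - 1*14908 = 1/23078 - 14908 = -344046823/23078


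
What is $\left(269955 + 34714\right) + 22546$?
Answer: $327215$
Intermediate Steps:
$\left(269955 + 34714\right) + 22546 = 304669 + 22546 = 327215$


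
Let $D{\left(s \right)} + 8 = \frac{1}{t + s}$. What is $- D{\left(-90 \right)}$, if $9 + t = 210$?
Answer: $\frac{887}{111} \approx 7.991$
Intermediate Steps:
$t = 201$ ($t = -9 + 210 = 201$)
$D{\left(s \right)} = -8 + \frac{1}{201 + s}$
$- D{\left(-90 \right)} = - \frac{-1607 - -720}{201 - 90} = - \frac{-1607 + 720}{111} = - \frac{-887}{111} = \left(-1\right) \left(- \frac{887}{111}\right) = \frac{887}{111}$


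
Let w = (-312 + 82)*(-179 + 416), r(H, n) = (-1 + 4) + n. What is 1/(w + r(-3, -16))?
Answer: -1/54523 ≈ -1.8341e-5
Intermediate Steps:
r(H, n) = 3 + n
w = -54510 (w = -230*237 = -54510)
1/(w + r(-3, -16)) = 1/(-54510 + (3 - 16)) = 1/(-54510 - 13) = 1/(-54523) = -1/54523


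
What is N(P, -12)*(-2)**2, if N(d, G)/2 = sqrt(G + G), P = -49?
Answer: 16*I*sqrt(6) ≈ 39.192*I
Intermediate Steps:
N(d, G) = 2*sqrt(2)*sqrt(G) (N(d, G) = 2*sqrt(G + G) = 2*sqrt(2*G) = 2*(sqrt(2)*sqrt(G)) = 2*sqrt(2)*sqrt(G))
N(P, -12)*(-2)**2 = (2*sqrt(2)*sqrt(-12))*(-2)**2 = (2*sqrt(2)*(2*I*sqrt(3)))*4 = (4*I*sqrt(6))*4 = 16*I*sqrt(6)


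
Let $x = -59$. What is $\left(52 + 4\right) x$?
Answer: $-3304$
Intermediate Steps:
$\left(52 + 4\right) x = \left(52 + 4\right) \left(-59\right) = 56 \left(-59\right) = -3304$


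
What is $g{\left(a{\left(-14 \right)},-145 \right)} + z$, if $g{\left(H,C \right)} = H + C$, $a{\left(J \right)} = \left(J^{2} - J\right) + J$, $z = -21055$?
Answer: $-21004$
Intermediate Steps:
$a{\left(J \right)} = J^{2}$
$g{\left(H,C \right)} = C + H$
$g{\left(a{\left(-14 \right)},-145 \right)} + z = \left(-145 + \left(-14\right)^{2}\right) - 21055 = \left(-145 + 196\right) - 21055 = 51 - 21055 = -21004$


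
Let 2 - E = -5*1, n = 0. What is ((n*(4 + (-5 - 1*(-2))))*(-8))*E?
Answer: 0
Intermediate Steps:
E = 7 (E = 2 - (-5) = 2 - 1*(-5) = 2 + 5 = 7)
((n*(4 + (-5 - 1*(-2))))*(-8))*E = ((0*(4 + (-5 - 1*(-2))))*(-8))*7 = ((0*(4 + (-5 + 2)))*(-8))*7 = ((0*(4 - 3))*(-8))*7 = ((0*1)*(-8))*7 = (0*(-8))*7 = 0*7 = 0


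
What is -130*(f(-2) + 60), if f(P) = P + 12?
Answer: -9100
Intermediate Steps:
f(P) = 12 + P
-130*(f(-2) + 60) = -130*((12 - 2) + 60) = -130*(10 + 60) = -130*70 = -9100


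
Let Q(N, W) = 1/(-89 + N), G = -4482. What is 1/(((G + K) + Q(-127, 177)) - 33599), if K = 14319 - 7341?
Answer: -216/6718249 ≈ -3.2151e-5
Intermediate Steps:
K = 6978
1/(((G + K) + Q(-127, 177)) - 33599) = 1/(((-4482 + 6978) + 1/(-89 - 127)) - 33599) = 1/((2496 + 1/(-216)) - 33599) = 1/((2496 - 1/216) - 33599) = 1/(539135/216 - 33599) = 1/(-6718249/216) = -216/6718249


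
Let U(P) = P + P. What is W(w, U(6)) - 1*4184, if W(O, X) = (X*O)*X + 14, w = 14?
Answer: -2154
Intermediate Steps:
U(P) = 2*P
W(O, X) = 14 + O*X² (W(O, X) = (O*X)*X + 14 = O*X² + 14 = 14 + O*X²)
W(w, U(6)) - 1*4184 = (14 + 14*(2*6)²) - 1*4184 = (14 + 14*12²) - 4184 = (14 + 14*144) - 4184 = (14 + 2016) - 4184 = 2030 - 4184 = -2154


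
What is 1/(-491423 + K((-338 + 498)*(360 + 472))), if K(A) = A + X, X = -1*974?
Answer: -1/359277 ≈ -2.7834e-6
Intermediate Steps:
X = -974
K(A) = -974 + A (K(A) = A - 974 = -974 + A)
1/(-491423 + K((-338 + 498)*(360 + 472))) = 1/(-491423 + (-974 + (-338 + 498)*(360 + 472))) = 1/(-491423 + (-974 + 160*832)) = 1/(-491423 + (-974 + 133120)) = 1/(-491423 + 132146) = 1/(-359277) = -1/359277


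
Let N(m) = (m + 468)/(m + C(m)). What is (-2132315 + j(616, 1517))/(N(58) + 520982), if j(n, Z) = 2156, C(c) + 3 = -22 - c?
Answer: -53253975/13024024 ≈ -4.0889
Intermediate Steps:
C(c) = -25 - c (C(c) = -3 + (-22 - c) = -25 - c)
N(m) = -468/25 - m/25 (N(m) = (m + 468)/(m + (-25 - m)) = (468 + m)/(-25) = (468 + m)*(-1/25) = -468/25 - m/25)
(-2132315 + j(616, 1517))/(N(58) + 520982) = (-2132315 + 2156)/((-468/25 - 1/25*58) + 520982) = -2130159/((-468/25 - 58/25) + 520982) = -2130159/(-526/25 + 520982) = -2130159/13024024/25 = -2130159*25/13024024 = -53253975/13024024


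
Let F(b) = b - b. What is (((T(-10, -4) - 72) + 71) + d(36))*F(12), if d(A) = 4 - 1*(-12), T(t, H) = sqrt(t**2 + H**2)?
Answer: 0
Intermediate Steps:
F(b) = 0
T(t, H) = sqrt(H**2 + t**2)
d(A) = 16 (d(A) = 4 + 12 = 16)
(((T(-10, -4) - 72) + 71) + d(36))*F(12) = (((sqrt((-4)**2 + (-10)**2) - 72) + 71) + 16)*0 = (((sqrt(16 + 100) - 72) + 71) + 16)*0 = (((sqrt(116) - 72) + 71) + 16)*0 = (((2*sqrt(29) - 72) + 71) + 16)*0 = (((-72 + 2*sqrt(29)) + 71) + 16)*0 = ((-1 + 2*sqrt(29)) + 16)*0 = (15 + 2*sqrt(29))*0 = 0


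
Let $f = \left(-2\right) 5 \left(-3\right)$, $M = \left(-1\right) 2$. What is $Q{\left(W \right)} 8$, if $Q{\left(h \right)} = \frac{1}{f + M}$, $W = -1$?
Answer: $\frac{2}{7} \approx 0.28571$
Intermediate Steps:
$M = -2$
$f = 30$ ($f = \left(-10\right) \left(-3\right) = 30$)
$Q{\left(h \right)} = \frac{1}{28}$ ($Q{\left(h \right)} = \frac{1}{30 - 2} = \frac{1}{28}$)
$Q{\left(W \right)} 8 = \frac{1}{28} \cdot 8 = \frac{2}{7}$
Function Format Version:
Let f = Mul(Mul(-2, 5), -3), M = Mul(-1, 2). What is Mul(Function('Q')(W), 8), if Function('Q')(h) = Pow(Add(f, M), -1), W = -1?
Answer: Rational(2, 7) ≈ 0.28571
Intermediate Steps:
M = -2
f = 30 (f = Mul(-10, -3) = 30)
Function('Q')(h) = Rational(1, 28) (Function('Q')(h) = Pow(Add(30, -2), -1) = Pow(28, -1) = Rational(1, 28))
Mul(Function('Q')(W), 8) = Mul(Rational(1, 28), 8) = Rational(2, 7)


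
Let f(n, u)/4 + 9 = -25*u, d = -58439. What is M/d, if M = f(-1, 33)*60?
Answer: 200160/58439 ≈ 3.4251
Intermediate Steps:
f(n, u) = -36 - 100*u (f(n, u) = -36 + 4*(-25*u) = -36 - 100*u)
M = -200160 (M = (-36 - 100*33)*60 = (-36 - 3300)*60 = -3336*60 = -200160)
M/d = -200160/(-58439) = -200160*(-1/58439) = 200160/58439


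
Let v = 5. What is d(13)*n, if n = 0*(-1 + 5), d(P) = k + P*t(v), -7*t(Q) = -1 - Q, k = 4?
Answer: 0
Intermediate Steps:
t(Q) = ⅐ + Q/7 (t(Q) = -(-1 - Q)/7 = ⅐ + Q/7)
d(P) = 4 + 6*P/7 (d(P) = 4 + P*(⅐ + (⅐)*5) = 4 + P*(⅐ + 5/7) = 4 + P*(6/7) = 4 + 6*P/7)
n = 0 (n = 0*4 = 0)
d(13)*n = (4 + (6/7)*13)*0 = (4 + 78/7)*0 = (106/7)*0 = 0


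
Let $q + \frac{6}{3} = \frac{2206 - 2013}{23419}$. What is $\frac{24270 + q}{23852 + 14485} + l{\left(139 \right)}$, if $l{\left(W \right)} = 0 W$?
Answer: $\frac{568332485}{897814203} \approx 0.63302$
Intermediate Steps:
$q = - \frac{46645}{23419}$ ($q = -2 + \frac{2206 - 2013}{23419} = -2 + 193 \cdot \frac{1}{23419} = -2 + \frac{193}{23419} = - \frac{46645}{23419} \approx -1.9918$)
$l{\left(W \right)} = 0$
$\frac{24270 + q}{23852 + 14485} + l{\left(139 \right)} = \frac{24270 - \frac{46645}{23419}}{23852 + 14485} + 0 = \frac{568332485}{23419 \cdot 38337} + 0 = \frac{568332485}{23419} \cdot \frac{1}{38337} + 0 = \frac{568332485}{897814203} + 0 = \frac{568332485}{897814203}$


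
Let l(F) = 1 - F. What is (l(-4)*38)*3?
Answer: 570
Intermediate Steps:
(l(-4)*38)*3 = ((1 - 1*(-4))*38)*3 = ((1 + 4)*38)*3 = (5*38)*3 = 190*3 = 570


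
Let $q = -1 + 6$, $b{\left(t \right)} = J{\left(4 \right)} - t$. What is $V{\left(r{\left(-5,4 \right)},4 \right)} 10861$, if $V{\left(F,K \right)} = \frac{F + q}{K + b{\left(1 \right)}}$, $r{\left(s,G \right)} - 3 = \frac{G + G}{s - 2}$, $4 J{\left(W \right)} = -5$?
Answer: $\frac{2085312}{49} \approx 42557.0$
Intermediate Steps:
$J{\left(W \right)} = - \frac{5}{4}$ ($J{\left(W \right)} = \frac{1}{4} \left(-5\right) = - \frac{5}{4}$)
$b{\left(t \right)} = - \frac{5}{4} - t$
$q = 5$
$r{\left(s,G \right)} = 3 + \frac{2 G}{-2 + s}$ ($r{\left(s,G \right)} = 3 + \frac{G + G}{s - 2} = 3 + \frac{2 G}{-2 + s}$)
$V{\left(F,K \right)} = \frac{5 + F}{- \frac{9}{4} + K}$ ($V{\left(F,K \right)} = \frac{F + 5}{K - \frac{9}{4}} = \frac{5 + F}{K - \frac{9}{4}} = \frac{5 + F}{- \frac{9}{4} + K}$)
$V{\left(r{\left(-5,4 \right)},4 \right)} 10861 = \frac{4 \left(5 + \frac{-6 + 2 \cdot 4 + 3 \left(-5\right)}{-2 - 5}\right)}{-9 + 4 \cdot 4} \cdot 10861 = \frac{4 \left(5 + \frac{-6 + 8 - 15}{-7}\right)}{-9 + 16} \cdot 10861 = \frac{4 \left(5 - - \frac{13}{7}\right)}{7} \cdot 10861 = 4 \cdot \frac{1}{7} \left(5 + \frac{13}{7}\right) 10861 = 4 \cdot \frac{1}{7} \cdot \frac{48}{7} \cdot 10861 = \frac{192}{49} \cdot 10861 = \frac{2085312}{49}$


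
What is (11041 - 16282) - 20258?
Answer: -25499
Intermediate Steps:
(11041 - 16282) - 20258 = -5241 - 20258 = -25499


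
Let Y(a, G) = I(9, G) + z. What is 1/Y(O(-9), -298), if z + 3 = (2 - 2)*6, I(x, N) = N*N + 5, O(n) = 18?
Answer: 1/88806 ≈ 1.1261e-5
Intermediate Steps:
I(x, N) = 5 + N² (I(x, N) = N² + 5 = 5 + N²)
z = -3 (z = -3 + (2 - 2)*6 = -3 + 0*6 = -3 + 0 = -3)
Y(a, G) = 2 + G² (Y(a, G) = (5 + G²) - 3 = 2 + G²)
1/Y(O(-9), -298) = 1/(2 + (-298)²) = 1/(2 + 88804) = 1/88806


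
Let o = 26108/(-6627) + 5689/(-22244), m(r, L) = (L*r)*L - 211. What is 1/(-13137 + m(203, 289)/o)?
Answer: -618447355/2507411804320011 ≈ -2.4665e-7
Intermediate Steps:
m(r, L) = -211 + r*L² (m(r, L) = r*L² - 211 = -211 + r*L²)
o = -618447355/147410988 (o = 26108*(-1/6627) + 5689*(-1/22244) = -26108/6627 - 5689/22244 = -618447355/147410988 ≈ -4.1954)
1/(-13137 + m(203, 289)/o) = 1/(-13137 + (-211 + 203*289²)/(-618447355/147410988)) = 1/(-13137 + (-211 + 203*83521)*(-147410988/618447355)) = 1/(-13137 + (-211 + 16954763)*(-147410988/618447355)) = 1/(-13137 + 16954552*(-147410988/618447355)) = 1/(-13137 - 2499287261417376/618447355) = 1/(-2507411804320011/618447355) = -618447355/2507411804320011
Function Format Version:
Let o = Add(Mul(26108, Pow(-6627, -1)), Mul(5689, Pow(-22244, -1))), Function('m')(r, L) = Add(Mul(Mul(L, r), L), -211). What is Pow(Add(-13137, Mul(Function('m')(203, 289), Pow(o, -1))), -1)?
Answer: Rational(-618447355, 2507411804320011) ≈ -2.4665e-7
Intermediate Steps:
Function('m')(r, L) = Add(-211, Mul(r, Pow(L, 2))) (Function('m')(r, L) = Add(Mul(r, Pow(L, 2)), -211) = Add(-211, Mul(r, Pow(L, 2))))
o = Rational(-618447355, 147410988) (o = Add(Mul(26108, Rational(-1, 6627)), Mul(5689, Rational(-1, 22244))) = Add(Rational(-26108, 6627), Rational(-5689, 22244)) = Rational(-618447355, 147410988) ≈ -4.1954)
Pow(Add(-13137, Mul(Function('m')(203, 289), Pow(o, -1))), -1) = Pow(Add(-13137, Mul(Add(-211, Mul(203, Pow(289, 2))), Pow(Rational(-618447355, 147410988), -1))), -1) = Pow(Add(-13137, Mul(Add(-211, Mul(203, 83521)), Rational(-147410988, 618447355))), -1) = Pow(Add(-13137, Mul(Add(-211, 16954763), Rational(-147410988, 618447355))), -1) = Pow(Add(-13137, Mul(16954552, Rational(-147410988, 618447355))), -1) = Pow(Add(-13137, Rational(-2499287261417376, 618447355)), -1) = Pow(Rational(-2507411804320011, 618447355), -1) = Rational(-618447355, 2507411804320011)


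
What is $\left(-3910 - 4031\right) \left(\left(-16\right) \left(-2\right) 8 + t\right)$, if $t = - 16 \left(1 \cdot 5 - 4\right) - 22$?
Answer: $-1731138$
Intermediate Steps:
$t = -38$ ($t = - 16 \left(5 - 4\right) - 22 = \left(-16\right) 1 - 22 = -16 - 22 = -38$)
$\left(-3910 - 4031\right) \left(\left(-16\right) \left(-2\right) 8 + t\right) = \left(-3910 - 4031\right) \left(\left(-16\right) \left(-2\right) 8 - 38\right) = - 7941 \left(32 \cdot 8 - 38\right) = - 7941 \left(256 - 38\right) = \left(-7941\right) 218 = -1731138$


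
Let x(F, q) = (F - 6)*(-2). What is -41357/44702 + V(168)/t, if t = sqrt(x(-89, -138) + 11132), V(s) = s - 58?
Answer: -41357/44702 + 55*sqrt(1258)/1887 ≈ 0.10862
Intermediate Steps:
x(F, q) = 12 - 2*F (x(F, q) = (-6 + F)*(-2) = 12 - 2*F)
V(s) = -58 + s
t = 3*sqrt(1258) (t = sqrt((12 - 2*(-89)) + 11132) = sqrt((12 + 178) + 11132) = sqrt(190 + 11132) = sqrt(11322) = 3*sqrt(1258) ≈ 106.40)
-41357/44702 + V(168)/t = -41357/44702 + (-58 + 168)/((3*sqrt(1258))) = -41357*1/44702 + 110*(sqrt(1258)/3774) = -41357/44702 + 55*sqrt(1258)/1887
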